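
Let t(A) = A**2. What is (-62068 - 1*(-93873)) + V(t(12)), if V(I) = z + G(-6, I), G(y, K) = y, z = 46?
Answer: 31845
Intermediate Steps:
V(I) = 40 (V(I) = 46 - 6 = 40)
(-62068 - 1*(-93873)) + V(t(12)) = (-62068 - 1*(-93873)) + 40 = (-62068 + 93873) + 40 = 31805 + 40 = 31845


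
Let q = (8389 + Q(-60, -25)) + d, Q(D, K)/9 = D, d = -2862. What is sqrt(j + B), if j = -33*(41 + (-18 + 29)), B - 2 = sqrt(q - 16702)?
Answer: sqrt(-1714 + I*sqrt(11715)) ≈ 1.3065 + 41.421*I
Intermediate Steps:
Q(D, K) = 9*D
q = 4987 (q = (8389 + 9*(-60)) - 2862 = (8389 - 540) - 2862 = 7849 - 2862 = 4987)
B = 2 + I*sqrt(11715) (B = 2 + sqrt(4987 - 16702) = 2 + sqrt(-11715) = 2 + I*sqrt(11715) ≈ 2.0 + 108.24*I)
j = -1716 (j = -33*(41 + 11) = -33*52 = -1716)
sqrt(j + B) = sqrt(-1716 + (2 + I*sqrt(11715))) = sqrt(-1714 + I*sqrt(11715))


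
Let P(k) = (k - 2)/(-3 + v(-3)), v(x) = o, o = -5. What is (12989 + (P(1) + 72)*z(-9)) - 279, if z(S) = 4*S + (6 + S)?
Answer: 79177/8 ≈ 9897.1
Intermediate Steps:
v(x) = -5
z(S) = 6 + 5*S
P(k) = ¼ - k/8 (P(k) = (k - 2)/(-3 - 5) = (-2 + k)/(-8) = (-2 + k)*(-⅛) = ¼ - k/8)
(12989 + (P(1) + 72)*z(-9)) - 279 = (12989 + ((¼ - ⅛*1) + 72)*(6 + 5*(-9))) - 279 = (12989 + ((¼ - ⅛) + 72)*(6 - 45)) - 279 = (12989 + (⅛ + 72)*(-39)) - 279 = (12989 + (577/8)*(-39)) - 279 = (12989 - 22503/8) - 279 = 81409/8 - 279 = 79177/8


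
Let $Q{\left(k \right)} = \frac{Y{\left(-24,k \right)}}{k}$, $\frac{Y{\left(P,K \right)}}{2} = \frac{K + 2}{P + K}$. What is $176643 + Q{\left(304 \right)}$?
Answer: $\frac{3758963193}{21280} \approx 1.7664 \cdot 10^{5}$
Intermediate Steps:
$Y{\left(P,K \right)} = \frac{2 \left(2 + K\right)}{K + P}$ ($Y{\left(P,K \right)} = 2 \frac{K + 2}{P + K} = 2 \frac{2 + K}{K + P} = \frac{2 \left(2 + K\right)}{K + P}$)
$Q{\left(k \right)} = \frac{2 \left(2 + k\right)}{k \left(-24 + k\right)}$ ($Q{\left(k \right)} = \frac{2 \frac{1}{k - 24} \left(2 + k\right)}{k} = \frac{2 \frac{1}{-24 + k} \left(2 + k\right)}{k} = \frac{2 \left(2 + k\right)}{k \left(-24 + k\right)}$)
$176643 + Q{\left(304 \right)} = 176643 + \frac{2 \left(2 + 304\right)}{304 \left(-24 + 304\right)} = 176643 + 2 \cdot \frac{1}{304} \cdot \frac{1}{280} \cdot 306 = 176643 + \frac{153}{21280} = \frac{3758963193}{21280}$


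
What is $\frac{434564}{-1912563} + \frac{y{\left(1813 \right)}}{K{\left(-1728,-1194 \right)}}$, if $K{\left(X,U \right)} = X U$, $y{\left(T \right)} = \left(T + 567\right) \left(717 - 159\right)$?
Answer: $\frac{845346613}{2029866864} \approx 0.41645$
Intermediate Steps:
$y{\left(T \right)} = 316386 + 558 T$ ($y{\left(T \right)} = \left(567 + T\right) 558 = 316386 + 558 T$)
$K{\left(X,U \right)} = U X$
$\frac{434564}{-1912563} + \frac{y{\left(1813 \right)}}{K{\left(-1728,-1194 \right)}} = \frac{434564}{-1912563} + \frac{316386 + 558 \cdot 1813}{\left(-1194\right) \left(-1728\right)} = 434564 \left(- \frac{1}{1912563}\right) + \frac{316386 + 1011654}{2063232} = - \frac{434564}{1912563} + 1328040 \cdot \frac{1}{2063232} = - \frac{434564}{1912563} + \frac{18445}{28656} = \frac{845346613}{2029866864}$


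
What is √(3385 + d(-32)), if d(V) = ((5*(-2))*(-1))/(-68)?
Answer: √3912890/34 ≈ 58.180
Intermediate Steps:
d(V) = -5/34 (d(V) = -10*(-1)*(-1/68) = 10*(-1/68) = -5/34)
√(3385 + d(-32)) = √(3385 - 5/34) = √(115085/34) = √3912890/34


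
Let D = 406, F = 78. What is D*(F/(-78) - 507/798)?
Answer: -12615/19 ≈ -663.95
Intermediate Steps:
D*(F/(-78) - 507/798) = 406*(78/(-78) - 507/798) = 406*(78*(-1/78) - 507*1/798) = 406*(-1 - 169/266) = 406*(-435/266) = -12615/19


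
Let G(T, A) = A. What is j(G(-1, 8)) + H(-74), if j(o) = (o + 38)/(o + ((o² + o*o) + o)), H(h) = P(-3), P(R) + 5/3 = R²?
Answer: 551/72 ≈ 7.6528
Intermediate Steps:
P(R) = -5/3 + R²
H(h) = 22/3 (H(h) = -5/3 + (-3)² = -5/3 + 9 = 22/3)
j(o) = (38 + o)/(2*o + 2*o²) (j(o) = (38 + o)/(o + ((o² + o²) + o)) = (38 + o)/(o + (2*o² + o)) = (38 + o)/(o + (o + 2*o²)) = (38 + o)/(2*o + 2*o²))
j(G(-1, 8)) + H(-74) = (½)*(38 + 8)/(8*(1 + 8)) + 22/3 = (½)*(⅛)*46/9 + 22/3 = (½)*(⅛)*(⅑)*46 + 22/3 = 23/72 + 22/3 = 551/72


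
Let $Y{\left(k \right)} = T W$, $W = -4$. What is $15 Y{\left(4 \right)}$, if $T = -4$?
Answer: $240$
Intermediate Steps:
$Y{\left(k \right)} = 16$ ($Y{\left(k \right)} = \left(-4\right) \left(-4\right) = 16$)
$15 Y{\left(4 \right)} = 15 \cdot 16 = 240$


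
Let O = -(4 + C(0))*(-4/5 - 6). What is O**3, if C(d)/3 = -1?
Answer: 39304/125 ≈ 314.43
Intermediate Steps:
C(d) = -3 (C(d) = 3*(-1) = -3)
O = 34/5 (O = -(4 - 3)*(-4/5 - 6) = -(-4*1/5 - 6) = -(-4/5 - 6) = -(-34)/5 = -1*(-34/5) = 34/5 ≈ 6.8000)
O**3 = (34/5)**3 = 39304/125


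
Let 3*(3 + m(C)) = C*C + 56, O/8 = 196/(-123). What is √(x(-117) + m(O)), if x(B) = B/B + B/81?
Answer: √9448545/369 ≈ 8.3302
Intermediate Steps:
x(B) = 1 + B/81 (x(B) = 1 + B*(1/81) = 1 + B/81)
O = -1568/123 (O = 8*(196/(-123)) = 8*(196*(-1/123)) = 8*(-196/123) = -1568/123 ≈ -12.748)
m(C) = 47/3 + C²/3 (m(C) = -3 + (C*C + 56)/3 = -3 + (C² + 56)/3 = -3 + (56 + C²)/3 = -3 + (56/3 + C²/3) = 47/3 + C²/3)
√(x(-117) + m(O)) = √((1 + (1/81)*(-117)) + (47/3 + (-1568/123)²/3)) = √((1 - 13/9) + (47/3 + (⅓)*(2458624/15129))) = √(-4/9 + (47/3 + 2458624/45387)) = √(-4/9 + 3169687/45387) = √(3149515/45387) = √9448545/369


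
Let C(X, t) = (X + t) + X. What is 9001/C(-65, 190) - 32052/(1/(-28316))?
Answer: 54455074921/60 ≈ 9.0758e+8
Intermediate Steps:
C(X, t) = t + 2*X
9001/C(-65, 190) - 32052/(1/(-28316)) = 9001/(190 + 2*(-65)) - 32052/(1/(-28316)) = 9001/(190 - 130) - 32052/(-1/28316) = 9001/60 - 32052*(-28316) = 9001*(1/60) + 907584432 = 9001/60 + 907584432 = 54455074921/60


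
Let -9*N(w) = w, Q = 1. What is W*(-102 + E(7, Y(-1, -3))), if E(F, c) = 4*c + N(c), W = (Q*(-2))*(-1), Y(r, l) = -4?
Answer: -2116/9 ≈ -235.11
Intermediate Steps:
W = 2 (W = (1*(-2))*(-1) = -2*(-1) = 2)
N(w) = -w/9
E(F, c) = 35*c/9 (E(F, c) = 4*c - c/9 = 35*c/9)
W*(-102 + E(7, Y(-1, -3))) = 2*(-102 + (35/9)*(-4)) = 2*(-102 - 140/9) = 2*(-1058/9) = -2116/9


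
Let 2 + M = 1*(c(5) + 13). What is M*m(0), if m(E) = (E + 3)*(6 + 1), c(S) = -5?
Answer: 126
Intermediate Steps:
m(E) = 21 + 7*E (m(E) = (3 + E)*7 = 21 + 7*E)
M = 6 (M = -2 + 1*(-5 + 13) = -2 + 1*8 = -2 + 8 = 6)
M*m(0) = 6*(21 + 7*0) = 6*(21 + 0) = 6*21 = 126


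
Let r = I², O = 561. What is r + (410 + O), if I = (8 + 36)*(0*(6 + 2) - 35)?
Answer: 2372571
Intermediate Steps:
I = -1540 (I = 44*(0*8 - 35) = 44*(0 - 35) = 44*(-35) = -1540)
r = 2371600 (r = (-1540)² = 2371600)
r + (410 + O) = 2371600 + (410 + 561) = 2371600 + 971 = 2372571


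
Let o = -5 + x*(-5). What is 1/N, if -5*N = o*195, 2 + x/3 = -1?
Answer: -1/1560 ≈ -0.00064103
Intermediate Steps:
x = -9 (x = -6 + 3*(-1) = -6 - 3 = -9)
o = 40 (o = -5 - 9*(-5) = -5 + 45 = 40)
N = -1560 (N = -8*195 = -⅕*7800 = -1560)
1/N = 1/(-1560) = -1/1560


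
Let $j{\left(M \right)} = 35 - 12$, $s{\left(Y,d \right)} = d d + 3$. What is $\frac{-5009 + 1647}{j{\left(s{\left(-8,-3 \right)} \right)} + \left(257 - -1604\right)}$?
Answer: $- \frac{1681}{942} \approx -1.7845$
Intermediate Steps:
$s{\left(Y,d \right)} = 3 + d^{2}$ ($s{\left(Y,d \right)} = d^{2} + 3 = 3 + d^{2}$)
$j{\left(M \right)} = 23$ ($j{\left(M \right)} = 35 - 12 = 23$)
$\frac{-5009 + 1647}{j{\left(s{\left(-8,-3 \right)} \right)} + \left(257 - -1604\right)} = \frac{-5009 + 1647}{23 + \left(257 - -1604\right)} = - \frac{3362}{23 + \left(257 + 1604\right)} = - \frac{3362}{23 + 1861} = - \frac{3362}{1884} = \left(-3362\right) \frac{1}{1884} = - \frac{1681}{942}$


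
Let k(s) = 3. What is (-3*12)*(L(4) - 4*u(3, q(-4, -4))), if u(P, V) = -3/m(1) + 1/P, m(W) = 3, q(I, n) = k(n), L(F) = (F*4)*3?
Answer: -1824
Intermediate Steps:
L(F) = 12*F (L(F) = (4*F)*3 = 12*F)
q(I, n) = 3
u(P, V) = -1 + 1/P (u(P, V) = -3/3 + 1/P = -3*1/3 + 1/P = -1 + 1/P)
(-3*12)*(L(4) - 4*u(3, q(-4, -4))) = (-3*12)*(12*4 - 4*(1 - 1*3)/3) = -36*(48 - 4*(1 - 3)/3) = -36*(48 - 4*(-2)/3) = -36*(48 - 4*(-2/3)) = -36*(48 + 8/3) = -36*152/3 = -1824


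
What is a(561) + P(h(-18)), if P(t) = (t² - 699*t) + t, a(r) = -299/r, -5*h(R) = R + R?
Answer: -69764459/14025 ≈ -4974.3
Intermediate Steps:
h(R) = -2*R/5 (h(R) = -(R + R)/5 = -2*R/5)
P(t) = t² - 698*t
a(561) + P(h(-18)) = -299/561 + (-⅖*(-18))*(-698 - ⅖*(-18)) = -299*1/561 + 36*(-698 + 36/5)/5 = -299/561 + (36/5)*(-3454/5) = -299/561 - 124344/25 = -69764459/14025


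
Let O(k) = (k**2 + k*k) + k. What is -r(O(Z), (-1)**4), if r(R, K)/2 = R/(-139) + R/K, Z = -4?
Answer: -7728/139 ≈ -55.597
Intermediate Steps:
O(k) = k + 2*k**2 (O(k) = (k**2 + k**2) + k = 2*k**2 + k = k + 2*k**2)
r(R, K) = -2*R/139 + 2*R/K (r(R, K) = 2*(R/(-139) + R/K) = 2*(R*(-1/139) + R/K) = 2*(-R/139 + R/K) = -2*R/139 + 2*R/K)
-r(O(Z), (-1)**4) = -2*(-4*(1 + 2*(-4)))*(139 - 1*(-1)**4)/(139*((-1)**4)) = -2*(-4*(1 - 8))*(139 - 1*1)/(139*1) = -2*(-4*(-7))*(139 - 1)/139 = -2*28*138/139 = -1*7728/139 = -7728/139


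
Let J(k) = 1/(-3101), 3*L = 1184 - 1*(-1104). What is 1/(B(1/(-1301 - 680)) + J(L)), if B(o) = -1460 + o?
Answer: -877583/1281271906 ≈ -0.00068493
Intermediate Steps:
L = 2288/3 (L = (1184 - 1*(-1104))/3 = (1184 + 1104)/3 = (⅓)*2288 = 2288/3 ≈ 762.67)
J(k) = -1/3101
1/(B(1/(-1301 - 680)) + J(L)) = 1/((-1460 + 1/(-1301 - 680)) - 1/3101) = 1/((-1460 + 1/(-1981)) - 1/3101) = 1/((-1460 - 1/1981) - 1/3101) = 1/(-2892261/1981 - 1/3101) = 1/(-1281271906/877583) = -877583/1281271906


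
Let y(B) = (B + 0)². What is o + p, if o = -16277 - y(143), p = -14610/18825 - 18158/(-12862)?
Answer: -296406926679/8070905 ≈ -36725.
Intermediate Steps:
y(B) = B²
p = 5130351/8070905 (p = -14610*1/18825 - 18158*(-1/12862) = -974/1255 + 9079/6431 = 5130351/8070905 ≈ 0.63566)
o = -36726 (o = -16277 - 1*143² = -16277 - 1*20449 = -16277 - 20449 = -36726)
o + p = -36726 + 5130351/8070905 = -296406926679/8070905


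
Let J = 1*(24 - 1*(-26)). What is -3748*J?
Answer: -187400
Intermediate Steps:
J = 50 (J = 1*(24 + 26) = 1*50 = 50)
-3748*J = -3748*50 = -187400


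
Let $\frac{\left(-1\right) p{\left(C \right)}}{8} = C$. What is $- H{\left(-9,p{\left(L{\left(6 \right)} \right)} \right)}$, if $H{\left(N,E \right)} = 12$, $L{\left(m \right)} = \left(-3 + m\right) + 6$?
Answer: $-12$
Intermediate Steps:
$L{\left(m \right)} = 3 + m$
$p{\left(C \right)} = - 8 C$
$- H{\left(-9,p{\left(L{\left(6 \right)} \right)} \right)} = \left(-1\right) 12 = -12$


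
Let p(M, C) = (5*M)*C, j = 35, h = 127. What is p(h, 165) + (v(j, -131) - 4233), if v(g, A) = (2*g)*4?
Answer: 100822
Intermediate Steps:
p(M, C) = 5*C*M
v(g, A) = 8*g
p(h, 165) + (v(j, -131) - 4233) = 5*165*127 + (8*35 - 4233) = 104775 + (280 - 4233) = 104775 - 3953 = 100822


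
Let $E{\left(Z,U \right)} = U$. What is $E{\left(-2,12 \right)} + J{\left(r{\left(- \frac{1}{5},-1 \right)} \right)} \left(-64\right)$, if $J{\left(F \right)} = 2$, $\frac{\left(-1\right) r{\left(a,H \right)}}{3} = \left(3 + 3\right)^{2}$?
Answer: $-116$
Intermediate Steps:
$r{\left(a,H \right)} = -108$ ($r{\left(a,H \right)} = - 3 \left(3 + 3\right)^{2} = - 3 \cdot 6^{2} = \left(-3\right) 36 = -108$)
$E{\left(-2,12 \right)} + J{\left(r{\left(- \frac{1}{5},-1 \right)} \right)} \left(-64\right) = 12 + 2 \left(-64\right) = 12 - 128 = -116$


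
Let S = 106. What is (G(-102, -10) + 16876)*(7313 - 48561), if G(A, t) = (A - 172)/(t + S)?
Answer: -2087950558/3 ≈ -6.9598e+8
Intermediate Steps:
G(A, t) = (-172 + A)/(106 + t) (G(A, t) = (A - 172)/(t + 106) = (-172 + A)/(106 + t))
(G(-102, -10) + 16876)*(7313 - 48561) = ((-172 - 102)/(106 - 10) + 16876)*(7313 - 48561) = (-274/96 + 16876)*(-41248) = ((1/96)*(-274) + 16876)*(-41248) = (-137/48 + 16876)*(-41248) = (809911/48)*(-41248) = -2087950558/3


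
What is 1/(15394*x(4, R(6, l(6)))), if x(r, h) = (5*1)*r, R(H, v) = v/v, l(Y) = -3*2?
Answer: 1/307880 ≈ 3.2480e-6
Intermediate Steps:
l(Y) = -6
R(H, v) = 1
x(r, h) = 5*r
1/(15394*x(4, R(6, l(6)))) = 1/(15394*(5*4)) = 1/(15394*20) = 1/307880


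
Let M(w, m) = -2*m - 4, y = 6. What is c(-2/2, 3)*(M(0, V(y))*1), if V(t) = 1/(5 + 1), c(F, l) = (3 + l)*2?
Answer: -52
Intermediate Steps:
c(F, l) = 6 + 2*l
V(t) = 1/6
M(w, m) = -4 - 2*m
c(-2/2, 3)*(M(0, V(y))*1) = (6 + 2*3)*((-4 - 2*1/6)*1) = (6 + 6)*((-4 - 1/3)*1) = 12*(-13/3*1) = 12*(-13/3) = -52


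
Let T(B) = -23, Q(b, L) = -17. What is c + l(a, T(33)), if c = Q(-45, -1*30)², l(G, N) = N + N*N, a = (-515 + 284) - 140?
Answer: 795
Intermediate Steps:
a = -371 (a = -231 - 140 = -371)
l(G, N) = N + N²
c = 289 (c = (-17)² = 289)
c + l(a, T(33)) = 289 - 23*(1 - 23) = 289 - 23*(-22) = 289 + 506 = 795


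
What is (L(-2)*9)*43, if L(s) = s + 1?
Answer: -387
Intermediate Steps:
L(s) = 1 + s
(L(-2)*9)*43 = ((1 - 2)*9)*43 = -1*9*43 = -9*43 = -387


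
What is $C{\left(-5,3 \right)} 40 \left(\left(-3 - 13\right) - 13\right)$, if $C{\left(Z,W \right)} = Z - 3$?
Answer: $9280$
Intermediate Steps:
$C{\left(Z,W \right)} = -3 + Z$
$C{\left(-5,3 \right)} 40 \left(\left(-3 - 13\right) - 13\right) = \left(-3 - 5\right) 40 \left(\left(-3 - 13\right) - 13\right) = \left(-8\right) 40 \left(-16 - 13\right) = \left(-320\right) \left(-29\right) = 9280$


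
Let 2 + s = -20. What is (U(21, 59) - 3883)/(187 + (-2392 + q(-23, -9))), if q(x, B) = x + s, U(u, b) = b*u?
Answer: 1322/1125 ≈ 1.1751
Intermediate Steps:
s = -22 (s = -2 - 20 = -22)
q(x, B) = -22 + x (q(x, B) = x - 22 = -22 + x)
(U(21, 59) - 3883)/(187 + (-2392 + q(-23, -9))) = (59*21 - 3883)/(187 + (-2392 + (-22 - 23))) = (1239 - 3883)/(187 + (-2392 - 45)) = -2644/(187 - 2437) = -2644/(-2250) = -2644*(-1/2250) = 1322/1125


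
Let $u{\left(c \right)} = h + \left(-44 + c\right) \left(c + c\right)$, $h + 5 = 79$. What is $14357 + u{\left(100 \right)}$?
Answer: $25631$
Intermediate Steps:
$h = 74$ ($h = -5 + 79 = 74$)
$u{\left(c \right)} = 74 + 2 c \left(-44 + c\right)$ ($u{\left(c \right)} = 74 + \left(-44 + c\right) \left(c + c\right) = 74 + \left(-44 + c\right) 2 c = 74 + 2 c \left(-44 + c\right)$)
$14357 + u{\left(100 \right)} = 14357 + \left(74 - 8800 + 2 \cdot 100^{2}\right) = 14357 + \left(74 - 8800 + 2 \cdot 10000\right) = 14357 + \left(74 - 8800 + 20000\right) = 14357 + 11274 = 25631$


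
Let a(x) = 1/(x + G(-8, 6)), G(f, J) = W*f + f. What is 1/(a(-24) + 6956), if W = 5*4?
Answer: 192/1335551 ≈ 0.00014376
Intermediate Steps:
W = 20
G(f, J) = 21*f (G(f, J) = 20*f + f = 21*f)
a(x) = 1/(-168 + x) (a(x) = 1/(x + 21*(-8)) = 1/(x - 168) = 1/(-168 + x))
1/(a(-24) + 6956) = 1/(1/(-168 - 24) + 6956) = 1/(1/(-192) + 6956) = 1/(-1/192 + 6956) = 1/(1335551/192) = 192/1335551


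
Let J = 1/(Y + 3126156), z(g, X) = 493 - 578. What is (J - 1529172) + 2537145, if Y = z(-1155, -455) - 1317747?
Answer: 1822741767253/1808324 ≈ 1.0080e+6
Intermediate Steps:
z(g, X) = -85
Y = -1317832 (Y = -85 - 1317747 = -1317832)
J = 1/1808324 (J = 1/(-1317832 + 3126156) = 1/1808324 ≈ 5.5300e-7)
(J - 1529172) + 2537145 = (1/1808324 - 1529172) + 2537145 = -2765238427727/1808324 + 2537145 = 1822741767253/1808324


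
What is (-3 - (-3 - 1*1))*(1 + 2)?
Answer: 3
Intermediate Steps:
(-3 - (-3 - 1*1))*(1 + 2) = (-3 - (-3 - 1))*3 = (-3 - 1*(-4))*3 = (-3 + 4)*3 = 1*3 = 3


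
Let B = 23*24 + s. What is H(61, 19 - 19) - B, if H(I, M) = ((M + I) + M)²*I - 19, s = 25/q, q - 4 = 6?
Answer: 452815/2 ≈ 2.2641e+5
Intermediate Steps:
q = 10 (q = 4 + 6 = 10)
s = 5/2 (s = 25/10 = 25*(⅒) = 5/2 ≈ 2.5000)
H(I, M) = -19 + I*(I + 2*M)² (H(I, M) = ((I + M) + M)²*I - 19 = (I + 2*M)²*I - 19 = I*(I + 2*M)² - 19 = -19 + I*(I + 2*M)²)
B = 1109/2 (B = 23*24 + 5/2 = 552 + 5/2 = 1109/2 ≈ 554.50)
H(61, 19 - 19) - B = (-19 + 61*(61 + 2*(19 - 19))²) - 1*1109/2 = (-19 + 61*(61 + 2*0)²) - 1109/2 = (-19 + 61*(61 + 0)²) - 1109/2 = (-19 + 61*61²) - 1109/2 = (-19 + 61*3721) - 1109/2 = (-19 + 226981) - 1109/2 = 226962 - 1109/2 = 452815/2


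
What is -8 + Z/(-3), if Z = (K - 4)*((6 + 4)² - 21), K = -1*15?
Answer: 1477/3 ≈ 492.33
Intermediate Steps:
K = -15
Z = -1501 (Z = (-15 - 4)*((6 + 4)² - 21) = -19*(10² - 21) = -19*(100 - 21) = -19*79 = -1501)
-8 + Z/(-3) = -8 - 1501/(-3) = -8 - 1501*(-⅓) = -8 + 1501/3 = 1477/3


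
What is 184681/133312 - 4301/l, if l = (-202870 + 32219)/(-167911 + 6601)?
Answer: -92459591057389/22749826112 ≈ -4064.2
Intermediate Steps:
l = 170651/161310 (l = -170651/(-161310) = -170651*(-1/161310) = 170651/161310 ≈ 1.0579)
184681/133312 - 4301/l = 184681/133312 - 4301/170651/161310 = 184681*(1/133312) - 4301*161310/170651 = 184681/133312 - 693794310/170651 = -92459591057389/22749826112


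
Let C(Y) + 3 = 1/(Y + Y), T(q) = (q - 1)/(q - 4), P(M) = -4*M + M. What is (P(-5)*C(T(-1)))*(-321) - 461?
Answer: 31861/4 ≈ 7965.3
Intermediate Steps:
P(M) = -3*M
T(q) = (-1 + q)/(-4 + q)
C(Y) = -3 + 1/(2*Y) (C(Y) = -3 + 1/(Y + Y) = -3 + 1/(2*Y))
(P(-5)*C(T(-1)))*(-321) - 461 = ((-3*(-5))*(-3 + 1/(2*(((-1 - 1)/(-4 - 1))))))*(-321) - 461 = (15*(-3 + 1/(2*((-2/(-5))))))*(-321) - 461 = (15*(-3 + 1/(2*((-1/5*(-2))))))*(-321) - 461 = (15*(-3 + 1/(2*(2/5))))*(-321) - 461 = (15*(-3 + (1/2)*(5/2)))*(-321) - 461 = (15*(-3 + 5/4))*(-321) - 461 = (15*(-7/4))*(-321) - 461 = -105/4*(-321) - 461 = 33705/4 - 461 = 31861/4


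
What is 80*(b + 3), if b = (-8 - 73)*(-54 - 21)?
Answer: 486240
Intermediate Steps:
b = 6075 (b = -81*(-75) = 6075)
80*(b + 3) = 80*(6075 + 3) = 80*6078 = 486240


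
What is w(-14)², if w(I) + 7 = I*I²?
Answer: 7568001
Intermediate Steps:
w(I) = -7 + I³ (w(I) = -7 + I*I² = -7 + I³)
w(-14)² = (-7 + (-14)³)² = (-7 - 2744)² = (-2751)² = 7568001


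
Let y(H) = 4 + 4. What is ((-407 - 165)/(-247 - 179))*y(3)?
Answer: 2288/213 ≈ 10.742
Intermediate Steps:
y(H) = 8
((-407 - 165)/(-247 - 179))*y(3) = ((-407 - 165)/(-247 - 179))*8 = -572/(-426)*8 = -572*(-1/426)*8 = (286/213)*8 = 2288/213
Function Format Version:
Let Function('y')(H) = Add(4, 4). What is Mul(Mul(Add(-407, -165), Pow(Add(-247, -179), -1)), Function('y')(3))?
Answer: Rational(2288, 213) ≈ 10.742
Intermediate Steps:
Function('y')(H) = 8
Mul(Mul(Add(-407, -165), Pow(Add(-247, -179), -1)), Function('y')(3)) = Mul(Mul(Add(-407, -165), Pow(Add(-247, -179), -1)), 8) = Mul(Mul(-572, Pow(-426, -1)), 8) = Mul(Mul(-572, Rational(-1, 426)), 8) = Mul(Rational(286, 213), 8) = Rational(2288, 213)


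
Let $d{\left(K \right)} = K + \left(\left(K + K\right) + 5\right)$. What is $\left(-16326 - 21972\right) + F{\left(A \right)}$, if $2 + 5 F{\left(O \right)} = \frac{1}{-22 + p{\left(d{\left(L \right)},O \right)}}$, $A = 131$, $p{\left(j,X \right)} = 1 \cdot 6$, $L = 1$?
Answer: $- \frac{3063873}{80} \approx -38298.0$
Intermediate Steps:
$d{\left(K \right)} = 5 + 3 K$ ($d{\left(K \right)} = K + \left(2 K + 5\right) = K + \left(5 + 2 K\right) = 5 + 3 K$)
$p{\left(j,X \right)} = 6$
$F{\left(O \right)} = - \frac{33}{80}$ ($F{\left(O \right)} = - \frac{2}{5} + \frac{1}{5 \left(-22 + 6\right)} = - \frac{2}{5} + \frac{1}{5 \left(-16\right)} = - \frac{2}{5} + \frac{1}{5} \left(- \frac{1}{16}\right) = - \frac{2}{5} - \frac{1}{80} = - \frac{33}{80}$)
$\left(-16326 - 21972\right) + F{\left(A \right)} = \left(-16326 - 21972\right) - \frac{33}{80} = -38298 - \frac{33}{80} = - \frac{3063873}{80}$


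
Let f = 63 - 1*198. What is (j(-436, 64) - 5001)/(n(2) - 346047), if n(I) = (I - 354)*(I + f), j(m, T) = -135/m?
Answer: 2180301/130464716 ≈ 0.016712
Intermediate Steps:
f = -135 (f = 63 - 198 = -135)
n(I) = (-354 + I)*(-135 + I) (n(I) = (I - 354)*(I - 135) = (-354 + I)*(-135 + I))
(j(-436, 64) - 5001)/(n(2) - 346047) = (-135/(-436) - 5001)/((47790 + 2² - 489*2) - 346047) = (-135*(-1/436) - 5001)/((47790 + 4 - 978) - 346047) = (135/436 - 5001)/(46816 - 346047) = -2180301/436/(-299231) = -2180301/436*(-1/299231) = 2180301/130464716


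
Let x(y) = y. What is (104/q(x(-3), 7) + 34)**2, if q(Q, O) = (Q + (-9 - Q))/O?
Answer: 178084/81 ≈ 2198.6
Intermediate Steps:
q(Q, O) = -9/O
(104/q(x(-3), 7) + 34)**2 = (104/((-9/7)) + 34)**2 = (104/((-9*1/7)) + 34)**2 = (104/(-9/7) + 34)**2 = (104*(-7/9) + 34)**2 = (-728/9 + 34)**2 = (-422/9)**2 = 178084/81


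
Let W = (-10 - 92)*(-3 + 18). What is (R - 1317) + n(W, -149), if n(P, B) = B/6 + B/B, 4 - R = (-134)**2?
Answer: -115757/6 ≈ -19293.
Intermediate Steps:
W = -1530 (W = -102*15 = -1530)
R = -17952 (R = 4 - 1*(-134)**2 = 4 - 1*17956 = 4 - 17956 = -17952)
n(P, B) = 1 + B/6 (n(P, B) = B*(1/6) + 1 = B/6 + 1 = 1 + B/6)
(R - 1317) + n(W, -149) = (-17952 - 1317) + (1 + (1/6)*(-149)) = -19269 + (1 - 149/6) = -19269 - 143/6 = -115757/6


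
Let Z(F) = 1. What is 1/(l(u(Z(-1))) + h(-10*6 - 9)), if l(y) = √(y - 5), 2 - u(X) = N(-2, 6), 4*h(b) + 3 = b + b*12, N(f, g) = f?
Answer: -225/50626 - I/50626 ≈ -0.0044444 - 1.9753e-5*I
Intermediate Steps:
h(b) = -¾ + 13*b/4 (h(b) = -¾ + (b + b*12)/4 = -¾ + (b + 12*b)/4 = -¾ + (13*b)/4 = -¾ + 13*b/4)
u(X) = 4 (u(X) = 2 - 1*(-2) = 2 + 2 = 4)
l(y) = √(-5 + y)
1/(l(u(Z(-1))) + h(-10*6 - 9)) = 1/(√(-5 + 4) + (-¾ + 13*(-10*6 - 9)/4)) = 1/(√(-1) + (-¾ + 13*(-60 - 9)/4)) = 1/(I + (-¾ + (13/4)*(-69))) = 1/(I + (-¾ - 897/4)) = 1/(I - 225) = 1/(-225 + I) = (-225 - I)/50626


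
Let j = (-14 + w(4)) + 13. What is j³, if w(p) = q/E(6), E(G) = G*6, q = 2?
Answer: -4913/5832 ≈ -0.84242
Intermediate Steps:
E(G) = 6*G
w(p) = 1/18 (w(p) = 2/((6*6)) = 2/36 = 2*(1/36) = 1/18)
j = -17/18 (j = (-14 + 1/18) + 13 = -251/18 + 13 = -17/18 ≈ -0.94444)
j³ = (-17/18)³ = -4913/5832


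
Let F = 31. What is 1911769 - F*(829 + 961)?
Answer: 1856279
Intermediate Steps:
1911769 - F*(829 + 961) = 1911769 - 31*(829 + 961) = 1911769 - 31*1790 = 1911769 - 1*55490 = 1911769 - 55490 = 1856279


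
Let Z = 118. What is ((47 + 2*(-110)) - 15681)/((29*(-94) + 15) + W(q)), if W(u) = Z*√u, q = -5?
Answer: 42980194/7419141 + 1870772*I*√5/7419141 ≈ 5.7932 + 0.56384*I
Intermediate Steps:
W(u) = 118*√u
((47 + 2*(-110)) - 15681)/((29*(-94) + 15) + W(q)) = ((47 + 2*(-110)) - 15681)/((29*(-94) + 15) + 118*√(-5)) = ((47 - 220) - 15681)/((-2726 + 15) + 118*(I*√5)) = (-173 - 15681)/(-2711 + 118*I*√5) = -15854/(-2711 + 118*I*√5)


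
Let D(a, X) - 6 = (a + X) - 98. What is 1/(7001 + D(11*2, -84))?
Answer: 1/6847 ≈ 0.00014605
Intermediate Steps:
D(a, X) = -92 + X + a (D(a, X) = 6 + ((a + X) - 98) = 6 + ((X + a) - 98) = 6 + (-98 + X + a) = -92 + X + a)
1/(7001 + D(11*2, -84)) = 1/(7001 + (-92 - 84 + 11*2)) = 1/(7001 + (-92 - 84 + 22)) = 1/(7001 - 154) = 1/6847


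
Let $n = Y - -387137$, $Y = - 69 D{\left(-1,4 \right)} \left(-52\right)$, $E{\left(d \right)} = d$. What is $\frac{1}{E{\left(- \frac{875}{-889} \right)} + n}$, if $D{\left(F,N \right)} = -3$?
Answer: $\frac{127}{47799496} \approx 2.6569 \cdot 10^{-6}$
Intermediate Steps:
$Y = -10764$ ($Y = \left(-69\right) \left(-3\right) \left(-52\right) = 207 \left(-52\right) = -10764$)
$n = 376373$ ($n = -10764 - -387137 = -10764 + 387137 = 376373$)
$\frac{1}{E{\left(- \frac{875}{-889} \right)} + n} = \frac{1}{- \frac{875}{-889} + 376373} = \frac{1}{\left(-875\right) \left(- \frac{1}{889}\right) + 376373} = \frac{1}{\frac{125}{127} + 376373} = \frac{1}{\frac{47799496}{127}} = \frac{127}{47799496}$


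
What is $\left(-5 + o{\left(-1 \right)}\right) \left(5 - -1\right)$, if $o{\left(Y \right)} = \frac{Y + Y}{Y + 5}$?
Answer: $-33$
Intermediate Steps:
$o{\left(Y \right)} = \frac{2 Y}{5 + Y}$
$\left(-5 + o{\left(-1 \right)}\right) \left(5 - -1\right) = \left(-5 + 2 \left(-1\right) \frac{1}{5 - 1}\right) \left(5 - -1\right) = \left(-5 + 2 \left(-1\right) \frac{1}{4}\right) \left(5 + 1\right) = \left(-5 + 2 \left(-1\right) \frac{1}{4}\right) 6 = \left(-5 - \frac{1}{2}\right) 6 = \left(- \frac{11}{2}\right) 6 = -33$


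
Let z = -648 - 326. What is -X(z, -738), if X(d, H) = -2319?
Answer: 2319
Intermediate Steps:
z = -974
-X(z, -738) = -1*(-2319) = 2319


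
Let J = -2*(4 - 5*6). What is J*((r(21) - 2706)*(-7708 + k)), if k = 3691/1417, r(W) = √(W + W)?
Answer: 118182331080/109 - 43674180*√42/109 ≈ 1.0816e+9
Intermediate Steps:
r(W) = √2*√W (r(W) = √(2*W) = √2*√W)
k = 3691/1417 (k = 3691*(1/1417) = 3691/1417 ≈ 2.6048)
J = 52 (J = -2*(4 - 30) = -2*(-26) = 52)
J*((r(21) - 2706)*(-7708 + k)) = 52*((√2*√21 - 2706)*(-7708 + 3691/1417)) = 52*((√42 - 2706)*(-10918545/1417)) = 52*((-2706 + √42)*(-10918545/1417)) = 52*(29545582770/1417 - 10918545*√42/1417) = 118182331080/109 - 43674180*√42/109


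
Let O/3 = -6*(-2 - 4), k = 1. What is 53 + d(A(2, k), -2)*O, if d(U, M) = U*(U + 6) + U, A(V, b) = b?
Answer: 917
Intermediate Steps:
O = 108 (O = 3*(-6*(-2 - 4)) = 3*(-6*(-6)) = 3*36 = 108)
d(U, M) = U + U*(6 + U) (d(U, M) = U*(6 + U) + U = U + U*(6 + U))
53 + d(A(2, k), -2)*O = 53 + (1*(7 + 1))*108 = 53 + (1*8)*108 = 53 + 8*108 = 53 + 864 = 917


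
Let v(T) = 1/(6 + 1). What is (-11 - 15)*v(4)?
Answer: -26/7 ≈ -3.7143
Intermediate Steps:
v(T) = 1/7
(-11 - 15)*v(4) = (-11 - 15)*(1/7) = -26*1/7 = -26/7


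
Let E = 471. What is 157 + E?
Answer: 628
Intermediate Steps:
157 + E = 157 + 471 = 628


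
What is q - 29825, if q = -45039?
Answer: -74864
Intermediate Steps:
q - 29825 = -45039 - 29825 = -74864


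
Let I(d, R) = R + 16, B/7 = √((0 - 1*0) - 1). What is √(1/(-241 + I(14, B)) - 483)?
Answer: √(-1240285016958 - 354718*I)/50674 ≈ 3.1427e-6 - 21.977*I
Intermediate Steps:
B = 7*I (B = 7*√((0 - 1*0) - 1) = 7*√((0 + 0) - 1) = 7*√(0 - 1) = 7*√(-1) = 7*I ≈ 7.0*I)
I(d, R) = 16 + R
√(1/(-241 + I(14, B)) - 483) = √(1/(-241 + (16 + 7*I)) - 483) = √(1/(-225 + 7*I) - 483) = √((-225 - 7*I)/50674 - 483) = √(-483 + (-225 - 7*I)/50674)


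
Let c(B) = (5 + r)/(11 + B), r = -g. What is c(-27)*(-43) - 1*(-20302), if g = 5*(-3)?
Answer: 81423/4 ≈ 20356.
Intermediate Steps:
g = -15
r = 15 (r = -1*(-15) = 15)
c(B) = 20/(11 + B) (c(B) = (5 + 15)/(11 + B) = 20/(11 + B))
c(-27)*(-43) - 1*(-20302) = (20/(11 - 27))*(-43) - 1*(-20302) = (20/(-16))*(-43) + 20302 = (20*(-1/16))*(-43) + 20302 = -5/4*(-43) + 20302 = 215/4 + 20302 = 81423/4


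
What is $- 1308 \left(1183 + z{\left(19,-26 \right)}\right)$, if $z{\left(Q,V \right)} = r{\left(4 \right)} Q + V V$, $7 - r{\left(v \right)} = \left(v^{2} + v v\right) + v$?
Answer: $-1710864$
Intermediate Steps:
$r{\left(v \right)} = 7 - v - 2 v^{2}$ ($r{\left(v \right)} = 7 - \left(\left(v^{2} + v v\right) + v\right) = 7 - \left(\left(v^{2} + v^{2}\right) + v\right) = 7 - \left(2 v^{2} + v\right) = 7 - \left(v + 2 v^{2}\right) = 7 - v - 2 v^{2}$)
$z{\left(Q,V \right)} = V^{2} - 29 Q$ ($z{\left(Q,V \right)} = \left(7 - 4 - 2 \cdot 4^{2}\right) Q + V V = \left(7 - 4 - 32\right) Q + V^{2} = - 29 Q + V^{2} = V^{2} - 29 Q$)
$- 1308 \left(1183 + z{\left(19,-26 \right)}\right) = - 1308 \left(1183 + \left(\left(-26\right)^{2} - 551\right)\right) = - 1308 \left(1183 + \left(676 - 551\right)\right) = - 1308 \left(1183 + 125\right) = \left(-1308\right) 1308 = -1710864$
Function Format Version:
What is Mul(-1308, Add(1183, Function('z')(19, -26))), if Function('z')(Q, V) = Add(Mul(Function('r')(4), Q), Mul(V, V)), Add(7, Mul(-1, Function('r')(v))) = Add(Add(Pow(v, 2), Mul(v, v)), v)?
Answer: -1710864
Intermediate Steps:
Function('r')(v) = Add(7, Mul(-1, v), Mul(-2, Pow(v, 2))) (Function('r')(v) = Add(7, Mul(-1, Add(Add(Pow(v, 2), Mul(v, v)), v))) = Add(7, Mul(-1, Add(Add(Pow(v, 2), Pow(v, 2)), v))) = Add(7, Mul(-1, Add(Mul(2, Pow(v, 2)), v))) = Add(7, Mul(-1, Add(v, Mul(2, Pow(v, 2))))) = Add(7, Add(Mul(-1, v), Mul(-2, Pow(v, 2)))) = Add(7, Mul(-1, v), Mul(-2, Pow(v, 2))))
Function('z')(Q, V) = Add(Pow(V, 2), Mul(-29, Q)) (Function('z')(Q, V) = Add(Mul(Add(7, Mul(-1, 4), Mul(-2, Pow(4, 2))), Q), Mul(V, V)) = Add(Mul(Add(7, -4, Mul(-2, 16)), Q), Pow(V, 2)) = Add(Mul(Add(7, -4, -32), Q), Pow(V, 2)) = Add(Mul(-29, Q), Pow(V, 2)) = Add(Pow(V, 2), Mul(-29, Q)))
Mul(-1308, Add(1183, Function('z')(19, -26))) = Mul(-1308, Add(1183, Add(Pow(-26, 2), Mul(-29, 19)))) = Mul(-1308, Add(1183, Add(676, -551))) = Mul(-1308, Add(1183, 125)) = Mul(-1308, 1308) = -1710864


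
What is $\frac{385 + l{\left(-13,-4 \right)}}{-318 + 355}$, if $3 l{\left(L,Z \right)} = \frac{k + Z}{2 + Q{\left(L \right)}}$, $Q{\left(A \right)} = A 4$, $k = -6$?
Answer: $\frac{5776}{555} \approx 10.407$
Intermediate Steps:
$Q{\left(A \right)} = 4 A$
$l{\left(L,Z \right)} = \frac{-6 + Z}{3 \left(2 + 4 L\right)}$ ($l{\left(L,Z \right)} = \frac{\left(-6 + Z\right) \frac{1}{2 + 4 L}}{3} = \frac{\frac{1}{2 + 4 L} \left(-6 + Z\right)}{3} = \frac{-6 + Z}{3 \left(2 + 4 L\right)}$)
$\frac{385 + l{\left(-13,-4 \right)}}{-318 + 355} = \frac{385 + \frac{-6 - 4}{6 \left(1 + 2 \left(-13\right)\right)}}{-318 + 355} = \frac{385 + \frac{1}{6} \frac{1}{1 - 26} \left(-10\right)}{37} = \left(385 + \frac{1}{6} \frac{1}{-25} \left(-10\right)\right) \frac{1}{37} = \left(385 + \frac{1}{6} \left(- \frac{1}{25}\right) \left(-10\right)\right) \frac{1}{37} = \left(385 + \frac{1}{15}\right) \frac{1}{37} = \frac{5776}{15} \cdot \frac{1}{37} = \frac{5776}{555}$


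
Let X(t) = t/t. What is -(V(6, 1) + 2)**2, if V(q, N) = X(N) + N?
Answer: -16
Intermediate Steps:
X(t) = 1
V(q, N) = 1 + N
-(V(6, 1) + 2)**2 = -((1 + 1) + 2)**2 = -(2 + 2)**2 = -1*4**2 = -1*16 = -16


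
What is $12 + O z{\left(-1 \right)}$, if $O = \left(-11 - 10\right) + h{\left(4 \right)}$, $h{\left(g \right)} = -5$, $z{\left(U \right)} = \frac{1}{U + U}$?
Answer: $25$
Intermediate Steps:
$z{\left(U \right)} = \frac{1}{2 U}$
$O = -26$ ($O = \left(-11 - 10\right) - 5 = -21 - 5 = -26$)
$12 + O z{\left(-1 \right)} = 12 - 26 \frac{1}{2 \left(-1\right)} = 12 - 26 \cdot \frac{1}{2} \left(-1\right) = 12 - -13 = 12 + 13 = 25$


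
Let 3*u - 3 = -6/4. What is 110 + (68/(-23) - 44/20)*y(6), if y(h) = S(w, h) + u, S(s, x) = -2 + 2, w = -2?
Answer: 24707/230 ≈ 107.42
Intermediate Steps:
S(s, x) = 0
u = 1/2 (u = 1 + (-6/4)/3 = 1 + (-6*1/4)/3 = 1 + (1/3)*(-3/2) = 1 - 1/2 = 1/2 ≈ 0.50000)
y(h) = 1/2 (y(h) = 0 + 1/2 = 1/2)
110 + (68/(-23) - 44/20)*y(6) = 110 + (68/(-23) - 44/20)*(1/2) = 110 + (68*(-1/23) - 44*1/20)*(1/2) = 110 + (-68/23 - 11/5)*(1/2) = 110 - 593/115*1/2 = 110 - 593/230 = 24707/230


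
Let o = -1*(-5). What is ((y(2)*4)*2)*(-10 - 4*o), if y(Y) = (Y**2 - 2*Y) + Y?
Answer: -480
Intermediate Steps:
y(Y) = Y**2 - Y
o = 5
((y(2)*4)*2)*(-10 - 4*o) = (((2*(-1 + 2))*4)*2)*(-10 - 4*5) = (((2*1)*4)*2)*(-10 - 20) = ((2*4)*2)*(-30) = (8*2)*(-30) = 16*(-30) = -480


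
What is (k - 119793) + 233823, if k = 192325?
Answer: 306355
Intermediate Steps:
(k - 119793) + 233823 = (192325 - 119793) + 233823 = 72532 + 233823 = 306355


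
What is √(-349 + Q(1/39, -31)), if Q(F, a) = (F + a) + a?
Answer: 2*I*√156273/39 ≈ 20.272*I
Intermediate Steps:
Q(F, a) = F + 2*a
√(-349 + Q(1/39, -31)) = √(-349 + (1/39 + 2*(-31))) = √(-349 + (1/39 - 62)) = √(-349 - 2417/39) = √(-16028/39) = 2*I*√156273/39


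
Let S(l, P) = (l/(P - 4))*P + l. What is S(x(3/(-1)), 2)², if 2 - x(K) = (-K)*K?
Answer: 0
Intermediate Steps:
x(K) = 2 + K² (x(K) = 2 - (-K)*K = 2 - (-1)*K² = 2 + K²)
S(l, P) = l + P*l/(-4 + P) (S(l, P) = (l/(-4 + P))*P + l = P*l/(-4 + P) + l = l + P*l/(-4 + P))
S(x(3/(-1)), 2)² = (2*(2 + (3/(-1))²)*(-2 + 2)/(-4 + 2))² = (2*(2 + (3*(-1))²)*0/(-2))² = (2*(2 + (-3)²)*(-½)*0)² = (2*(2 + 9)*(-½)*0)² = (2*11*(-½)*0)² = 0² = 0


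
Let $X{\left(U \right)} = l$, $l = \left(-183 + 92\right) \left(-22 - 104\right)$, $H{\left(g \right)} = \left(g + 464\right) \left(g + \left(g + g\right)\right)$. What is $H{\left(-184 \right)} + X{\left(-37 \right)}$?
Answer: $-143094$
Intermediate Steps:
$H{\left(g \right)} = 3 g \left(464 + g\right)$ ($H{\left(g \right)} = \left(464 + g\right) \left(g + 2 g\right) = \left(464 + g\right) 3 g = 3 g \left(464 + g\right)$)
$l = 11466$ ($l = \left(-91\right) \left(-126\right) = 11466$)
$X{\left(U \right)} = 11466$
$H{\left(-184 \right)} + X{\left(-37 \right)} = 3 \left(-184\right) \left(464 - 184\right) + 11466 = 3 \left(-184\right) 280 + 11466 = -154560 + 11466 = -143094$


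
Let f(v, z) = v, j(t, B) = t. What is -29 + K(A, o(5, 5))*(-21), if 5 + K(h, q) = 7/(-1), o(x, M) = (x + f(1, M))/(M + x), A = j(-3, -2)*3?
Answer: 223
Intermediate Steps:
A = -9 (A = -3*3 = -9)
o(x, M) = (1 + x)/(M + x) (o(x, M) = (x + 1)/(M + x) = (1 + x)/(M + x))
K(h, q) = -12 (K(h, q) = -5 + 7/(-1) = -5 + 7*(-1) = -5 - 7 = -12)
-29 + K(A, o(5, 5))*(-21) = -29 - 12*(-21) = -29 + 252 = 223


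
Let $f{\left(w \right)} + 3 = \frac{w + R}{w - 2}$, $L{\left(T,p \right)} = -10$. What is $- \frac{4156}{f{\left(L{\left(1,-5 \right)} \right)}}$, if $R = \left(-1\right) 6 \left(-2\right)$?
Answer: $\frac{24936}{19} \approx 1312.4$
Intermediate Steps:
$R = 12$ ($R = \left(-6\right) \left(-2\right) = 12$)
$f{\left(w \right)} = -3 + \frac{12 + w}{-2 + w}$ ($f{\left(w \right)} = -3 + \frac{w + 12}{w - 2} = -3 + \frac{12 + w}{-2 + w}$)
$- \frac{4156}{f{\left(L{\left(1,-5 \right)} \right)}} = - \frac{4156}{2 \frac{1}{-2 - 10} \left(9 - -10\right)} = - \frac{4156}{2 \frac{1}{-12} \left(9 + 10\right)} = - \frac{4156}{2 \left(- \frac{1}{12}\right) 19} = - \frac{4156}{- \frac{19}{6}} = \left(-4156\right) \left(- \frac{6}{19}\right) = \frac{24936}{19}$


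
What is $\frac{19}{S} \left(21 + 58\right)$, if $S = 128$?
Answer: $\frac{1501}{128} \approx 11.727$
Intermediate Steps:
$\frac{19}{S} \left(21 + 58\right) = \frac{19}{128} \left(21 + 58\right) = 19 \cdot \frac{1}{128} \cdot 79 = \frac{19}{128} \cdot 79 = \frac{1501}{128}$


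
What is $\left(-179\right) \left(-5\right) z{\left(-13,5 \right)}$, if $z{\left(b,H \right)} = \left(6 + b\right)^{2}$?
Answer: $43855$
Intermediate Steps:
$\left(-179\right) \left(-5\right) z{\left(-13,5 \right)} = \left(-179\right) \left(-5\right) \left(6 - 13\right)^{2} = 895 \left(-7\right)^{2} = 895 \cdot 49 = 43855$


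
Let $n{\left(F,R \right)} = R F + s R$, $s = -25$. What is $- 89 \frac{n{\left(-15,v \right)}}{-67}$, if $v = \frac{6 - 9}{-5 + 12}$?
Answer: $\frac{10680}{469} \approx 22.772$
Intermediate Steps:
$v = - \frac{3}{7} \approx -0.42857$
$n{\left(F,R \right)} = - 25 R + F R$ ($n{\left(F,R \right)} = R F - 25 R = F R - 25 R = - 25 R + F R$)
$- 89 \frac{n{\left(-15,v \right)}}{-67} = - 89 \frac{\left(- \frac{3}{7}\right) \left(-25 - 15\right)}{-67} = - 89 \left(- \frac{3}{7}\right) \left(-40\right) \left(- \frac{1}{67}\right) = - 89 \cdot \frac{120}{7} \left(- \frac{1}{67}\right) = \left(-89\right) \left(- \frac{120}{469}\right) = \frac{10680}{469}$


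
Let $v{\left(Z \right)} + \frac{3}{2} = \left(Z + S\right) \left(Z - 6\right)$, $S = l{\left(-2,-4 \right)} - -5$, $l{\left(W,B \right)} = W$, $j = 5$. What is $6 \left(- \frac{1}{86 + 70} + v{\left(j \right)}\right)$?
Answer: $- \frac{1483}{26} \approx -57.038$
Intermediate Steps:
$S = 3$ ($S = -2 - -5 = -2 + 5 = 3$)
$v{\left(Z \right)} = - \frac{3}{2} + \left(-6 + Z\right) \left(3 + Z\right)$ ($v{\left(Z \right)} = - \frac{3}{2} + \left(Z + 3\right) \left(Z - 6\right) = - \frac{3}{2} + \left(3 + Z\right) \left(-6 + Z\right) = - \frac{3}{2} + \left(-6 + Z\right) \left(3 + Z\right)$)
$6 \left(- \frac{1}{86 + 70} + v{\left(j \right)}\right) = 6 \left(- \frac{1}{86 + 70} - \left(\frac{69}{2} - 25\right)\right) = 6 \left(- \frac{1}{156} - \frac{19}{2}\right) = 6 \left(- \frac{1483}{156}\right) = - \frac{1483}{26}$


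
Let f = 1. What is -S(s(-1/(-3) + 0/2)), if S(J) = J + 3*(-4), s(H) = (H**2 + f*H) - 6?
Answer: 158/9 ≈ 17.556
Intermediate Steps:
s(H) = -6 + H + H**2 (s(H) = (H**2 + 1*H) - 6 = (H**2 + H) - 6 = (H + H**2) - 6 = -6 + H + H**2)
S(J) = -12 + J (S(J) = J - 12 = -12 + J)
-S(s(-1/(-3) + 0/2)) = -(-12 + (-6 + (-1/(-3) + 0/2) + (-1/(-3) + 0/2)**2)) = -(-12 + (-6 + (-1*(-1/3) + 0*(1/2)) + (-1*(-1/3) + 0*(1/2))**2)) = -(-12 + (-6 + (1/3 + 0) + (1/3 + 0)**2)) = -(-12 + (-6 + 1/3 + (1/3)**2)) = -(-12 + (-6 + 1/3 + 1/9)) = -(-12 - 50/9) = -1*(-158/9) = 158/9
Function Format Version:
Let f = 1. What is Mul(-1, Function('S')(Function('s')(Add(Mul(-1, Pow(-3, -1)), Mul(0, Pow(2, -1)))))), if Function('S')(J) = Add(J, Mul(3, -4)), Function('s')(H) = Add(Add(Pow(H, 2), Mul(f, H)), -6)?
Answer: Rational(158, 9) ≈ 17.556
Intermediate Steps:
Function('s')(H) = Add(-6, H, Pow(H, 2)) (Function('s')(H) = Add(Add(Pow(H, 2), Mul(1, H)), -6) = Add(Add(Pow(H, 2), H), -6) = Add(Add(H, Pow(H, 2)), -6) = Add(-6, H, Pow(H, 2)))
Function('S')(J) = Add(-12, J) (Function('S')(J) = Add(J, -12) = Add(-12, J))
Mul(-1, Function('S')(Function('s')(Add(Mul(-1, Pow(-3, -1)), Mul(0, Pow(2, -1)))))) = Mul(-1, Add(-12, Add(-6, Add(Mul(-1, Pow(-3, -1)), Mul(0, Pow(2, -1))), Pow(Add(Mul(-1, Pow(-3, -1)), Mul(0, Pow(2, -1))), 2)))) = Mul(-1, Add(-12, Add(-6, Add(Mul(-1, Rational(-1, 3)), Mul(0, Rational(1, 2))), Pow(Add(Mul(-1, Rational(-1, 3)), Mul(0, Rational(1, 2))), 2)))) = Mul(-1, Add(-12, Add(-6, Add(Rational(1, 3), 0), Pow(Add(Rational(1, 3), 0), 2)))) = Mul(-1, Add(-12, Add(-6, Rational(1, 3), Pow(Rational(1, 3), 2)))) = Mul(-1, Add(-12, Add(-6, Rational(1, 3), Rational(1, 9)))) = Mul(-1, Add(-12, Rational(-50, 9))) = Mul(-1, Rational(-158, 9)) = Rational(158, 9)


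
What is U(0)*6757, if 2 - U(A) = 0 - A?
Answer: 13514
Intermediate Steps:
U(A) = 2 + A (U(A) = 2 - (0 - A) = 2 - (-1)*A = 2 + A)
U(0)*6757 = (2 + 0)*6757 = 2*6757 = 13514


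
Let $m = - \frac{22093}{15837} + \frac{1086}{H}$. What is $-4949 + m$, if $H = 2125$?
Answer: $- \frac{166581538768}{33653625} \approx -4949.9$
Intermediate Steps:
$m = - \frac{29748643}{33653625}$ ($m = - \frac{22093}{15837} + \frac{1086}{2125} = - \frac{29748643}{33653625} \approx -0.88397$)
$-4949 + m = -4949 - \frac{29748643}{33653625} = - \frac{166581538768}{33653625}$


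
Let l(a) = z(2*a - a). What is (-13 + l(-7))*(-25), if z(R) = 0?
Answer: 325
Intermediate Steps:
l(a) = 0
(-13 + l(-7))*(-25) = (-13 + 0)*(-25) = -13*(-25) = 325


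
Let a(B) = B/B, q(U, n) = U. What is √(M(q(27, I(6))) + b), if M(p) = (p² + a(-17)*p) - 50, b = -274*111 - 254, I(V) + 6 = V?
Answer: I*√29962 ≈ 173.1*I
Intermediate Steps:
I(V) = -6 + V
b = -30668 (b = -30414 - 254 = -30668)
a(B) = 1
M(p) = -50 + p + p² (M(p) = (p² + 1*p) - 50 = (p² + p) - 50 = (p + p²) - 50 = -50 + p + p²)
√(M(q(27, I(6))) + b) = √((-50 + 27 + 27²) - 30668) = √((-50 + 27 + 729) - 30668) = √(706 - 30668) = √(-29962) = I*√29962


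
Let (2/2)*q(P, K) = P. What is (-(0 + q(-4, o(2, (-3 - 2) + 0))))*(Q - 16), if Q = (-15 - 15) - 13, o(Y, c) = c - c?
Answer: -236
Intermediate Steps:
o(Y, c) = 0
q(P, K) = P
Q = -43 (Q = -30 - 13 = -43)
(-(0 + q(-4, o(2, (-3 - 2) + 0))))*(Q - 16) = (-(0 - 4))*(-43 - 16) = -1*(-4)*(-59) = 4*(-59) = -236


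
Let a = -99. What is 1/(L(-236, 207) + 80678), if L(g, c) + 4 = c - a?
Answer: 1/80980 ≈ 1.2349e-5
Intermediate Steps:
L(g, c) = 95 + c (L(g, c) = -4 + (c - 1*(-99)) = -4 + (c + 99) = -4 + (99 + c) = 95 + c)
1/(L(-236, 207) + 80678) = 1/((95 + 207) + 80678) = 1/(302 + 80678) = 1/80980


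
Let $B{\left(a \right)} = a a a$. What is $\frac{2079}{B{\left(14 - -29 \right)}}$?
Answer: $\frac{2079}{79507} \approx 0.026149$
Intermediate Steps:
$B{\left(a \right)} = a^{3}$ ($B{\left(a \right)} = a^{2} a = a^{3}$)
$\frac{2079}{B{\left(14 - -29 \right)}} = \frac{2079}{\left(14 - -29\right)^{3}} = \frac{2079}{\left(14 + 29\right)^{3}} = \frac{2079}{43^{3}} = \frac{2079}{79507}$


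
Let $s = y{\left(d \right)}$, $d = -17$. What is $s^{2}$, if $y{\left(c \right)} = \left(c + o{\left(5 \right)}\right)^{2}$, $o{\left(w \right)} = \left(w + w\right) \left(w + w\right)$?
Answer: $47458321$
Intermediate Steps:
$o{\left(w \right)} = 4 w^{2}$ ($o{\left(w \right)} = 2 w 2 w = 4 w^{2}$)
$y{\left(c \right)} = \left(100 + c\right)^{2}$ ($y{\left(c \right)} = \left(c + 4 \cdot 5^{2}\right)^{2} = \left(c + 4 \cdot 25\right)^{2} = \left(c + 100\right)^{2} = \left(100 + c\right)^{2}$)
$s = 6889$ ($s = \left(100 - 17\right)^{2} = 83^{2} = 6889$)
$s^{2} = 6889^{2} = 47458321$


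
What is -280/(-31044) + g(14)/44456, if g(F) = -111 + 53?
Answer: 1330891/172511508 ≈ 0.0077148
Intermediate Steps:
g(F) = -58
-280/(-31044) + g(14)/44456 = -280/(-31044) - 58/44456 = -280*(-1/31044) - 58*1/44456 = 70/7761 - 29/22228 = 1330891/172511508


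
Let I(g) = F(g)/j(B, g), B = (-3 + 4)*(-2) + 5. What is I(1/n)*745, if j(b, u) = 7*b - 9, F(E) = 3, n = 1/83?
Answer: 745/4 ≈ 186.25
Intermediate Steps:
n = 1/83 ≈ 0.012048
B = 3 (B = 1*(-2) + 5 = -2 + 5 = 3)
j(b, u) = -9 + 7*b
I(g) = ¼ (I(g) = 3/(-9 + 7*3) = 3/(-9 + 21) = 3/12 = 3*(1/12) = ¼)
I(1/n)*745 = (¼)*745 = 745/4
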